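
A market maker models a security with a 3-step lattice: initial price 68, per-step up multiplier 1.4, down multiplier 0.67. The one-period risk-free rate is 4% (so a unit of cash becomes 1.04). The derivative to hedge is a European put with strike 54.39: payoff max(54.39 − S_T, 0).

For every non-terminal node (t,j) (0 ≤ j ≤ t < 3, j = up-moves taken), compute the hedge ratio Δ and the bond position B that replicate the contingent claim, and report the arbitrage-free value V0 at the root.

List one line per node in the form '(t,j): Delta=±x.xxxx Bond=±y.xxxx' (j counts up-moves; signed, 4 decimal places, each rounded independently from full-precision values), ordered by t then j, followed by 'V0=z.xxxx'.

Risk-neutral probability p* = (R−d)/(u−d) = (1.04−0.67)/(1.4−0.67) = 0.5068.
Terminal values V(3,·): V(3,0)=33.9381, V(3,1)=11.6547, V(3,2)=0.0000, V(3,3)=0.0000
  t=2,j=0: stock 30.5252 → up 42.7353 (V=11.6547), down 20.4519 (V=33.9381). Price 21.7729; hedge Δ=-1.0000, bond B=52.2981.
  t=2,j=1: stock 63.7840 → up 89.2976 (V=0.0000), down 42.7353 (V=11.6547). Price 5.5265; hedge Δ=-0.2503, bond B=21.4918.
  t=2,j=2: stock 133.2800 → up 186.5920 (V=0.0000), down 89.2976 (V=0.0000). Price 0.0000; hedge Δ=0.0000, bond B=0.0000.
  t=1,j=0: stock 45.5600 → up 63.7840 (V=5.5265), down 30.5252 (V=21.7729). Price 13.0177; hedge Δ=-0.4885, bond B=35.2730.
  t=1,j=1: stock 95.2000 → up 133.2800 (V=0.0000), down 63.7840 (V=5.5265). Price 2.6206; hedge Δ=-0.0795, bond B=10.1911.
  t=0,j=0: stock 68.0000 → up 95.2000 (V=2.6206), down 45.5600 (V=13.0177). Price 7.4499; hedge Δ=-0.2095, bond B=21.6926.
Root portfolio cost Δ·68+B reproduces V0=7.4499.

(0,0): Delta=-0.2095 Bond=21.6926
(1,0): Delta=-0.4885 Bond=35.2730
(1,1): Delta=-0.0795 Bond=10.1911
(2,0): Delta=-1.0000 Bond=52.2981
(2,1): Delta=-0.2503 Bond=21.4918
(2,2): Delta=0.0000 Bond=0.0000
V0=7.4499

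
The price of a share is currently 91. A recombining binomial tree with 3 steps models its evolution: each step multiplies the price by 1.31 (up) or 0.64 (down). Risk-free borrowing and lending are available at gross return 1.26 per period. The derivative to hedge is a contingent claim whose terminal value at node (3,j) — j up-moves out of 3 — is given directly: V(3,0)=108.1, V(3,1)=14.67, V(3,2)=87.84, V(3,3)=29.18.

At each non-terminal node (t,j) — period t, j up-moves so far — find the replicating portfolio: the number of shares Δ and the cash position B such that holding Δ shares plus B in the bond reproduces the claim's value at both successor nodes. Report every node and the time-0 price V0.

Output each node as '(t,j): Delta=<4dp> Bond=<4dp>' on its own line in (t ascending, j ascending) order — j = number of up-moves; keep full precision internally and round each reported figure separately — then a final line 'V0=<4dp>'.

Risk-neutral probability p* = (R−d)/(u−d) = (1.26−0.64)/(1.31−0.64) = 0.9254.
Terminal payoffs: V(3,0)=108.1000, V(3,1)=14.6700, V(3,2)=87.8400, V(3,3)=29.1800
  t=2,j=0: stock 37.2736 → up 48.8284 (V=14.6700), down 23.8551 (V=108.1000). Price 17.1765; hedge Δ=-3.7412, bond B=156.6243.
  t=2,j=1: stock 76.2944 → up 99.9457 (V=87.8400), down 48.8284 (V=14.6700). Price 65.3806; hedge Δ=1.4314, bond B=-43.8284.
  t=2,j=2: stock 156.1651 → up 204.5763 (V=29.1800), down 99.9457 (V=87.8400). Price 26.6330; hedge Δ=-0.5606, bond B=114.1853.
  t=1,j=0: stock 58.2400 → up 76.2944 (V=65.3806), down 37.2736 (V=17.1765). Price 49.0343; hedge Δ=1.2353, bond B=-22.9121.
  t=1,j=1: stock 119.2100 → up 156.1651 (V=26.6330), down 76.2944 (V=65.3806). Price 23.4323; hedge Δ=-0.4851, bond B=81.2644.
  t=0,j=0: stock 91.0000 → up 119.2100 (V=23.4323), down 58.2400 (V=49.0343). Price 20.1134; hedge Δ=-0.4199, bond B=58.3255.
Root portfolio cost Δ·91+B reproduces V0=20.1134.

(0,0): Delta=-0.4199 Bond=58.3255
(1,0): Delta=1.2353 Bond=-22.9121
(1,1): Delta=-0.4851 Bond=81.2644
(2,0): Delta=-3.7412 Bond=156.6243
(2,1): Delta=1.4314 Bond=-43.8284
(2,2): Delta=-0.5606 Bond=114.1853
V0=20.1134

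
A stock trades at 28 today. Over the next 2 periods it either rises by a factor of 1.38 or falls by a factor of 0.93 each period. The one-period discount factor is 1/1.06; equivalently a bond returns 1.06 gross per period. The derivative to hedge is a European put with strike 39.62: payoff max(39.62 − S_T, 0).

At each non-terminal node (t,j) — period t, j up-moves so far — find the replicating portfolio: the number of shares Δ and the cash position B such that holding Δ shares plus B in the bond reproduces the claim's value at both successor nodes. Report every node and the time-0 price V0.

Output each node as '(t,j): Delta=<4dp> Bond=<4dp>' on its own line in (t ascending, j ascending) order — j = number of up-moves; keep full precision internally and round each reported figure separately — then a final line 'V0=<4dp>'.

Under the risk-neutral measure, an up-move has probability p* = (R−d)/(u−d) = 0.2889 and values discount at R = 1.06.
Terminal values V(2,·): V(2,0)=15.4028, V(2,1)=3.6848, V(2,2)=0.0000
Node (1,0) S=26.0400: V=(p*·3.6848+(1−p*)·15.4028)/1.06=11.3374; Δ=(3.6848−15.4028)/(35.9352−24.2172)=-1.0000; B=V−Δ·S=37.3774
Node (1,1) S=38.6400: V=(p*·0.0000+(1−p*)·3.6848)/1.06=2.4720; Δ=(0.0000−3.6848)/(53.3232−35.9352)=-0.2119; B=V−Δ·S=10.6604
Node (0,0) S=28.0000: V=(p*·2.4720+(1−p*)·11.3374)/1.06=8.2795; Δ=(2.4720−11.3374)/(38.6400−26.0400)=-0.7036; B=V−Δ·S=27.9803
Self-financing check: at every node Δ·S+B equals the discounted successor values.

(0,0): Delta=-0.7036 Bond=27.9803
(1,0): Delta=-1.0000 Bond=37.3774
(1,1): Delta=-0.2119 Bond=10.6604
V0=8.2795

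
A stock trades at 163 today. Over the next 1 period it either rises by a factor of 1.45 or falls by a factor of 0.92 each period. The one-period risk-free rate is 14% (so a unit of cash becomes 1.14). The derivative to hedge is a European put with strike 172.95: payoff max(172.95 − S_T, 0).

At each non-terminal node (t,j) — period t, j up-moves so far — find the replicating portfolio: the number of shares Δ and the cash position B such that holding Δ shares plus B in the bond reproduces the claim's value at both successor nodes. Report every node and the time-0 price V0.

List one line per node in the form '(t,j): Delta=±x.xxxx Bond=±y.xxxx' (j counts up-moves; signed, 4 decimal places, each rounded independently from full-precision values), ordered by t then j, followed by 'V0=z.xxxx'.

The replicating-portfolio and risk-neutral prices coincide; use p* = (1.14−0.92)/(1.45−0.92) = 0.4151 for the latter.
Terminal values V(1,·): V(1,0)=22.9900, V(1,1)=0.0000
Node (0,0) S=163.0000: V=(p*·0.0000+(1−p*)·22.9900)/1.14=11.7956; Δ=(0.0000−22.9900)/(236.3500−149.9600)=-0.2661; B=V−Δ·S=55.1730
Check: Δ(0,0)·S0 + B(0,0) = 11.7956 = V0.

(0,0): Delta=-0.2661 Bond=55.1730
V0=11.7956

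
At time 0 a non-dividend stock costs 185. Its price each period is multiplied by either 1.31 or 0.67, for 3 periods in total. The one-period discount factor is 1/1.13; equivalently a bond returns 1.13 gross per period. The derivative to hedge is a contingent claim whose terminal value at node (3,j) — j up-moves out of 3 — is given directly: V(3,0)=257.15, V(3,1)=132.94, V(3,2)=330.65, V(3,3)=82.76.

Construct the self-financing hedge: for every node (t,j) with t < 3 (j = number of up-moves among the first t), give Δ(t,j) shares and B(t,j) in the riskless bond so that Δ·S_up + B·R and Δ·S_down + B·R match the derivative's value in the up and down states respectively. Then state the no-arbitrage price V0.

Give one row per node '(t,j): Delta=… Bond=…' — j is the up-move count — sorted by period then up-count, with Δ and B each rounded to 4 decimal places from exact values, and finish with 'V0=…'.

Since d<R<u, set p* = (R−d)/(u−d) = 0.7187; price each node as the discounted p*-expectation of its children.
Terminal payoffs: V(3,0)=257.1500, V(3,1)=132.9400, V(3,2)=330.6500, V(3,3)=82.7600
Node (2,0) S=83.0465: V=(p*·132.9400+(1−p*)·257.1500)/1.13=148.5611; Δ=(132.9400−257.1500)/(108.7909−55.6412)=-2.3370; B=V−Δ·S=342.6392
Node (2,1) S=162.3745: V=(p*·330.6500+(1−p*)·132.9400)/1.13=243.4018; Δ=(330.6500−132.9400)/(212.7106−108.7909)=1.9025; B=V−Δ·S=-65.5200
Node (2,2) S=317.4785: V=(p*·82.7600+(1−p*)·330.6500)/1.13=134.9372; Δ=(82.7600−330.6500)/(415.8968−212.7106)=-1.2200; B=V−Δ·S=522.2653
Node (1,0) S=123.9500: V=(p*·243.4018+(1−p*)·148.5611)/1.13=191.7946; Δ=(243.4018−148.5611)/(162.3745−83.0465)=1.1956; B=V−Δ·S=43.6060
Node (1,1) S=242.3500: V=(p*·134.9372+(1−p*)·243.4018)/1.13=146.4096; Δ=(134.9372−243.4018)/(317.4785−162.3745)=-0.6993; B=V−Δ·S=315.8856
Node (0,0) S=185.0000: V=(p*·146.4096+(1−p*)·191.7946)/1.13=140.8621; Δ=(146.4096−191.7946)/(242.3500−123.9500)=-0.3833; B=V−Δ·S=211.7761
Root portfolio cost Δ·185+B reproduces V0=140.8621.

(0,0): Delta=-0.3833 Bond=211.7761
(1,0): Delta=1.1956 Bond=43.6060
(1,1): Delta=-0.6993 Bond=315.8856
(2,0): Delta=-2.3370 Bond=342.6392
(2,1): Delta=1.9025 Bond=-65.5200
(2,2): Delta=-1.2200 Bond=522.2653
V0=140.8621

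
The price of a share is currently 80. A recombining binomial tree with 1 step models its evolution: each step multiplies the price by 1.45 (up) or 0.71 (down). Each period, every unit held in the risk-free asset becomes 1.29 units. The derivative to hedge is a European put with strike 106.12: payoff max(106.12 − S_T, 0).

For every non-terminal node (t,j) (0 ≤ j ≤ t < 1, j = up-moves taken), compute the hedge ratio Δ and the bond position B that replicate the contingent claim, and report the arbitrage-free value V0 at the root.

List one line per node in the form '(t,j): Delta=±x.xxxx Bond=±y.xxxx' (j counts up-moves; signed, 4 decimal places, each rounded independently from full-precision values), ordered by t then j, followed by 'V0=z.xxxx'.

(0,0): Delta=-0.8331 Bond=74.9151
V0=8.2665

Since d<R<u, set p* = (R−d)/(u−d) = 0.7838; price each node as the discounted p*-expectation of its children.
Payoff layer (t=1): V(1,0)=49.3200, V(1,1)=0.0000
  t=0,j=0: stock 80.0000 → up 116.0000 (V=0.0000), down 56.8000 (V=49.3200). Price 8.2665; hedge Δ=-0.8331, bond B=74.9151.
Each (Δ,B) replicates both successor values, so the strategy is self-financing and V0 is arbitrage-free.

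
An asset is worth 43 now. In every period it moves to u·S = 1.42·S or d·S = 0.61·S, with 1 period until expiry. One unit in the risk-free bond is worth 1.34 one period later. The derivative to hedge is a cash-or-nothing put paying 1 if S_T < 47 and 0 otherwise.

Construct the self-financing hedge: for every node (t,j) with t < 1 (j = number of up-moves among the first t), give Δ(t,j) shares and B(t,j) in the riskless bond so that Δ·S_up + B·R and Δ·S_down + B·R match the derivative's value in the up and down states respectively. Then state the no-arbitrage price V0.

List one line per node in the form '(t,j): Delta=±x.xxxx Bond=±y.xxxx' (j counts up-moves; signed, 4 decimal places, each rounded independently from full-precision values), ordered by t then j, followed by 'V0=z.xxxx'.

Risk-neutral probability p* = (R−d)/(u−d) = (1.34−0.61)/(1.42−0.61) = 0.9012.
At expiry t=1: V(1,0)=1.0000, V(1,1)=0.0000
(0,0): S=43.0000. Δ = (V_up−V_dn)/(S_up−S_dn) = (0.0000−1.0000)/(61.0600−26.2300) = -0.0287. V = [p*·0.0000 + (1−p*)·1.0000]/1.34 = 0.0737. B = V − Δ·S = 1.3083.
Check: Δ(0,0)·S0 + B(0,0) = 0.0737 = V0.

(0,0): Delta=-0.0287 Bond=1.3083
V0=0.0737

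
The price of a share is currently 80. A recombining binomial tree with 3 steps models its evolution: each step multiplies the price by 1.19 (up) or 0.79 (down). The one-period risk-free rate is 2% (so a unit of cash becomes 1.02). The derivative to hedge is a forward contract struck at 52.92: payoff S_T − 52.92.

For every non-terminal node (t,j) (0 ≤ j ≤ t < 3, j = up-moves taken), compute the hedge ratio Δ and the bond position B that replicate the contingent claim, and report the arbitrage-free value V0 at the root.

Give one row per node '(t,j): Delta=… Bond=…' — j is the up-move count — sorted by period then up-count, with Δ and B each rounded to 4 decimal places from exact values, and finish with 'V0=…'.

Under the risk-neutral measure, an up-move has probability p* = (R−d)/(u−d) = 0.5750 and values discount at R = 1.02.
Terminal payoffs: V(3,0)=-13.4769, V(3,1)=6.4943, V(3,2)=36.5775, V(3,3)=81.8927
(2,0): S=49.9280. Δ = (V_up−V_dn)/(S_up−S_dn) = (6.4943−-13.4769)/(59.4143−39.4431) = 1.0000. V = [p*·6.4943 + (1−p*)·-13.4769]/1.02 = -1.9544. B = V − Δ·S = -51.8824.
(2,1): S=75.2080. Δ = (V_up−V_dn)/(S_up−S_dn) = (36.5775−6.4943)/(89.4975−59.4143) = 1.0000. V = [p*·36.5775 + (1−p*)·6.4943]/1.02 = 23.3256. B = V − Δ·S = -51.8824.
(2,2): S=113.2880. Δ = (V_up−V_dn)/(S_up−S_dn) = (81.8927−36.5775)/(134.8127−89.4975) = 1.0000. V = [p*·81.8927 + (1−p*)·36.5775]/1.02 = 61.4056. B = V − Δ·S = -51.8824.
(1,0): S=63.2000. Δ = (V_up−V_dn)/(S_up−S_dn) = (23.3256−-1.9544)/(75.2080−49.9280) = 1.0000. V = [p*·23.3256 + (1−p*)·-1.9544]/1.02 = 12.3349. B = V − Δ·S = -50.8651.
(1,1): S=95.2000. Δ = (V_up−V_dn)/(S_up−S_dn) = (61.4056−23.3256)/(113.2880−75.2080) = 1.0000. V = [p*·61.4056 + (1−p*)·23.3256]/1.02 = 44.3349. B = V − Δ·S = -50.8651.
(0,0): S=80.0000. Δ = (V_up−V_dn)/(S_up−S_dn) = (44.3349−12.3349)/(95.2000−63.2000) = 1.0000. V = [p*·44.3349 + (1−p*)·12.3349]/1.02 = 30.1323. B = V − Δ·S = -49.8677.
Each (Δ,B) replicates both successor values, so the strategy is self-financing and V0 is arbitrage-free.

(0,0): Delta=1.0000 Bond=-49.8677
(1,0): Delta=1.0000 Bond=-50.8651
(1,1): Delta=1.0000 Bond=-50.8651
(2,0): Delta=1.0000 Bond=-51.8824
(2,1): Delta=1.0000 Bond=-51.8824
(2,2): Delta=1.0000 Bond=-51.8824
V0=30.1323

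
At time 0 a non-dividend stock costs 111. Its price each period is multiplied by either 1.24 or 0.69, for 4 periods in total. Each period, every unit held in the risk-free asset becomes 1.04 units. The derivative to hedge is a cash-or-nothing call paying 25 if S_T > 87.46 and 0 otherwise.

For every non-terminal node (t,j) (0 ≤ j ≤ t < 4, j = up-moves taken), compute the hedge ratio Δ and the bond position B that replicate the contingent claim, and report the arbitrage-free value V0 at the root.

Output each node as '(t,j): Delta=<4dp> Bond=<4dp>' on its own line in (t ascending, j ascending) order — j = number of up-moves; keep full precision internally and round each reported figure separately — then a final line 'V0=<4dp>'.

The replicating-portfolio and risk-neutral prices coincide; use p* = (1.04−0.69)/(1.24−0.69) = 0.6364 for the latter.
At expiry t=4: V(4,0)=0.0000, V(4,1)=0.0000, V(4,2)=0.0000, V(4,3)=25.0000, V(4,4)=25.0000
Node (3,0) S=36.4645: V=(p*·0.0000+(1−p*)·0.0000)/1.04=0.0000; Δ=(0.0000−0.0000)/(45.2160−25.1605)=0.0000; B=V−Δ·S=0.0000
Node (3,1) S=65.5304: V=(p*·0.0000+(1−p*)·0.0000)/1.04=0.0000; Δ=(0.0000−0.0000)/(81.2577−45.2160)=0.0000; B=V−Δ·S=0.0000
Node (3,2) S=117.7648: V=(p*·25.0000+(1−p*)·0.0000)/1.04=15.2972; Δ=(25.0000−0.0000)/(146.0283−81.2577)=0.3860; B=V−Δ·S=-30.1573
Node (3,3) S=211.6353: V=(p*·25.0000+(1−p*)·25.0000)/1.04=24.0385; Δ=(25.0000−25.0000)/(262.4277−146.0283)=0.0000; B=V−Δ·S=24.0385
Node (2,0) S=52.8471: V=(p*·0.0000+(1−p*)·0.0000)/1.04=0.0000; Δ=(0.0000−0.0000)/(65.5304−36.4645)=0.0000; B=V−Δ·S=0.0000
Node (2,1) S=94.9716: V=(p*·15.2972+(1−p*)·0.0000)/1.04=9.3602; Δ=(15.2972−0.0000)/(117.7648−65.5304)=0.2929; B=V−Δ·S=-18.4529
Node (2,2) S=170.6736: V=(p*·24.0385+(1−p*)·15.2972)/1.04=20.0575; Δ=(24.0385−15.2972)/(211.6353−117.7648)=0.0931; B=V−Δ·S=4.1643
Node (1,0) S=76.5900: V=(p*·9.3602+(1−p*)·0.0000)/1.04=5.7274; Δ=(9.3602−0.0000)/(94.9716−52.8471)=0.2222; B=V−Δ·S=-11.2911
Node (1,1) S=137.6400: V=(p*·20.0575+(1−p*)·9.3602)/1.04=15.5457; Δ=(20.0575−9.3602)/(170.6736−94.9716)=0.1413; B=V−Δ·S=-3.9040
Node (0,0) S=111.0000: V=(p*·15.5457+(1−p*)·5.7274)/1.04=11.5148; Δ=(15.5457−5.7274)/(137.6400−76.5900)=0.1608; B=V−Δ·S=-6.3367
Each (Δ,B) replicates both successor values, so the strategy is self-financing and V0 is arbitrage-free.

(0,0): Delta=0.1608 Bond=-6.3367
(1,0): Delta=0.2222 Bond=-11.2911
(1,1): Delta=0.1413 Bond=-3.9040
(2,0): Delta=0.0000 Bond=0.0000
(2,1): Delta=0.2929 Bond=-18.4529
(2,2): Delta=0.0931 Bond=4.1643
(3,0): Delta=0.0000 Bond=0.0000
(3,1): Delta=0.0000 Bond=0.0000
(3,2): Delta=0.3860 Bond=-30.1573
(3,3): Delta=0.0000 Bond=24.0385
V0=11.5148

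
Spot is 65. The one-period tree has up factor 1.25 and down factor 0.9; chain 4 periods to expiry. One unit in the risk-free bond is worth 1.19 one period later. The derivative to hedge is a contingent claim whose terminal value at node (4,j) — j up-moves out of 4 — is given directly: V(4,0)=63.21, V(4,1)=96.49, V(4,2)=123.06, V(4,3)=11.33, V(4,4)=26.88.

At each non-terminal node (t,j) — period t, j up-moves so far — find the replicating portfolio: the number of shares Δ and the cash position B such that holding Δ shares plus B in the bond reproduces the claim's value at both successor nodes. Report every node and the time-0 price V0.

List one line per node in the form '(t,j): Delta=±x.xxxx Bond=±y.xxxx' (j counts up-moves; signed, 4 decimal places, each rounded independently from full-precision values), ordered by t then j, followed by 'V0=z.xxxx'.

Under the risk-neutral measure, an up-move has probability p* = (R−d)/(u−d) = 0.8286 and values discount at R = 1.19.
At expiry t=4: V(4,0)=63.2100, V(4,1)=96.4900, V(4,2)=123.0600, V(4,3)=11.3300, V(4,4)=26.8800
  t=3,j=0: stock 47.3850 → up 59.2313 (V=96.4900), down 42.6465 (V=63.2100). Price 76.2898; hedge Δ=2.0067, bond B=-18.7959.
  t=3,j=1: stock 65.8125 → up 82.2656 (V=123.0600), down 59.2313 (V=96.4900). Price 99.5842; hedge Δ=1.1535, bond B=23.6699.
  t=3,j=2: stock 91.4062 → up 114.2578 (V=11.3300), down 82.2656 (V=123.0600). Price 25.6166; hedge Δ=-3.4924, bond B=344.8451.
  t=3,j=3: stock 126.9531 → up 158.6914 (V=26.8800), down 114.2578 (V=11.3300). Price 20.3481; hedge Δ=0.3500, bond B=-24.0804.
  t=2,j=0: stock 52.6500 → up 65.8125 (V=99.5842), down 47.3850 (V=76.2898). Price 80.3284; hedge Δ=1.2641, bond B=13.7731.
  t=2,j=1: stock 73.1250 → up 91.4062 (V=25.6166), down 65.8125 (V=99.5842). Price 32.1821; hedge Δ=-2.8901, bond B=243.5181.
  t=2,j=2: stock 101.5625 → up 126.9531 (V=20.3481), down 91.4062 (V=25.6166). Price 17.8582; hedge Δ=-0.1482, bond B=32.9109.
  t=1,j=0: stock 58.5000 → up 73.1250 (V=32.1821), down 52.6500 (V=80.3284). Price 33.9796; hedge Δ=-2.3515, bond B=171.5405.
  t=1,j=1: stock 81.2500 → up 101.5625 (V=17.8582), down 73.1250 (V=32.1821). Price 17.0704; hedge Δ=-0.5037, bond B=57.9958.
  t=0,j=0: stock 65.0000 → up 81.2500 (V=17.0704), down 58.5000 (V=33.9796). Price 16.7808; hedge Δ=-0.7433, bond B=65.0929.
Check: Δ(0,0)·S0 + B(0,0) = 16.7808 = V0.

(0,0): Delta=-0.7433 Bond=65.0929
(1,0): Delta=-2.3515 Bond=171.5405
(1,1): Delta=-0.5037 Bond=57.9958
(2,0): Delta=1.2641 Bond=13.7731
(2,1): Delta=-2.8901 Bond=243.5181
(2,2): Delta=-0.1482 Bond=32.9109
(3,0): Delta=2.0067 Bond=-18.7959
(3,1): Delta=1.1535 Bond=23.6699
(3,2): Delta=-3.4924 Bond=344.8451
(3,3): Delta=0.3500 Bond=-24.0804
V0=16.7808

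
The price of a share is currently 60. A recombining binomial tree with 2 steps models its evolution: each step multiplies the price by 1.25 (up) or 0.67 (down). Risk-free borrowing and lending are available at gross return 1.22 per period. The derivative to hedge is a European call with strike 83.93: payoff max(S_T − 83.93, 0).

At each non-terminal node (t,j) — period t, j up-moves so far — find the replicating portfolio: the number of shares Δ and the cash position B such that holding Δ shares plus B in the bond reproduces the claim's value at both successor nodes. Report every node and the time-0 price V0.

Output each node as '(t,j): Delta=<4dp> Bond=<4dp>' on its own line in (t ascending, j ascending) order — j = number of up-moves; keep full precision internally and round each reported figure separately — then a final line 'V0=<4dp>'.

The replicating-portfolio and risk-neutral prices coincide; use p* = (1.22−0.67)/(1.25−0.67) = 0.9483 for the latter.
Terminal payoffs: V(2,0)=0.0000, V(2,1)=0.0000, V(2,2)=9.8200
Node (1,0) S=40.2000: V=(p*·0.0000+(1−p*)·0.0000)/1.22=0.0000; Δ=(0.0000−0.0000)/(50.2500−26.9340)=0.0000; B=V−Δ·S=0.0000
Node (1,1) S=75.0000: V=(p*·9.8200+(1−p*)·0.0000)/1.22=7.6328; Δ=(9.8200−0.0000)/(93.7500−50.2500)=0.2257; B=V−Δ·S=-9.2982
Node (0,0) S=60.0000: V=(p*·7.6328+(1−p*)·0.0000)/1.22=5.9328; Δ=(7.6328−0.0000)/(75.0000−40.2000)=0.2193; B=V−Δ·S=-7.2273
Self-financing check: at every node Δ·S+B equals the discounted successor values.

(0,0): Delta=0.2193 Bond=-7.2273
(1,0): Delta=0.0000 Bond=0.0000
(1,1): Delta=0.2257 Bond=-9.2982
V0=5.9328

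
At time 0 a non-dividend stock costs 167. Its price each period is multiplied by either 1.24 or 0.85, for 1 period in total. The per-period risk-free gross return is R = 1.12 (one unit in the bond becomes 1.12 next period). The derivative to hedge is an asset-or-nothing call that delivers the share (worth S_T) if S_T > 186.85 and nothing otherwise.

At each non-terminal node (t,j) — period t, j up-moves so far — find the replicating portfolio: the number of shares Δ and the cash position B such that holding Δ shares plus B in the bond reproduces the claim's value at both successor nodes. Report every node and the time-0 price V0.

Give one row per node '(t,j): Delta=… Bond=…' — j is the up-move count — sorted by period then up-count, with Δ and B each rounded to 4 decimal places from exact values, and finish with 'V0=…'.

(0,0): Delta=3.1795 Bond=-402.9716
V0=128.0027

No-arbitrage ⇒ martingale measure with p* = (R−d)/(u−d) = 0.6923.
At expiry t=1: V(1,0)=0.0000, V(1,1)=207.0800
Node (0,0) S=167.0000: V=(p*·207.0800+(1−p*)·0.0000)/1.12=128.0027; Δ=(207.0800−0.0000)/(207.0800−141.9500)=3.1795; B=V−Δ·S=-402.9716
The time-0 hedge costs 128.0027, which is the no-arbitrage price.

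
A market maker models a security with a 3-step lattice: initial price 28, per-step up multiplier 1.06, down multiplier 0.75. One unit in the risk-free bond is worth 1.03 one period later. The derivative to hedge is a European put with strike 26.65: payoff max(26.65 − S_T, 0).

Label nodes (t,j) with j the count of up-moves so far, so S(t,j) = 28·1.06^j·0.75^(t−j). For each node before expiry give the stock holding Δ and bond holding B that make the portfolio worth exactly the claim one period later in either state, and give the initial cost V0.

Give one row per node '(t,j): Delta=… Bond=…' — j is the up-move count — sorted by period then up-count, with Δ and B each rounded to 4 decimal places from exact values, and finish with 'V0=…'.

(0,0): Delta=-0.4066 Bond=12.2894
(1,0): Delta=-1.0000 Bond=25.1202
(1,1): Delta=-0.3616 Bond=11.3228
(2,0): Delta=-1.0000 Bond=25.8738
(2,1): Delta=-1.0000 Bond=25.8738
(2,2): Delta=-0.3132 Bond=10.1399
V0=0.9055

Since d<R<u, set p* = (R−d)/(u−d) = 0.9032; price each node as the discounted p*-expectation of its children.
Terminal payoffs: V(3,0)=14.8375, V(3,1)=9.9550, V(3,2)=3.0544, V(3,3)=0.0000
Node (2,0) S=15.7500: V=(p*·9.9550+(1−p*)·14.8375)/1.03=10.1238; Δ=(9.9550−14.8375)/(16.6950−11.8125)=-1.0000; B=V−Δ·S=25.8738
Node (2,1) S=22.2600: V=(p*·3.0544+(1−p*)·9.9550)/1.03=3.6138; Δ=(3.0544−9.9550)/(23.5956−16.6950)=-1.0000; B=V−Δ·S=25.8738
Node (2,2) S=31.4608: V=(p*·0.0000+(1−p*)·3.0544)/1.03=0.2870; Δ=(0.0000−3.0544)/(33.3484−23.5956)=-0.3132; B=V−Δ·S=10.1399
Node (1,0) S=21.0000: V=(p*·3.6138+(1−p*)·10.1238)/1.03=4.1202; Δ=(3.6138−10.1238)/(22.2600−15.7500)=-1.0000; B=V−Δ·S=25.1202
Node (1,1) S=29.6800: V=(p*·0.2870+(1−p*)·3.6138)/1.03=0.5912; Δ=(0.2870−3.6138)/(31.4608−22.2600)=-0.3616; B=V−Δ·S=11.3228
Node (0,0) S=28.0000: V=(p*·0.5912+(1−p*)·4.1202)/1.03=0.9055; Δ=(0.5912−4.1202)/(29.6800−21.0000)=-0.4066; B=V−Δ·S=12.2894
Each (Δ,B) replicates both successor values, so the strategy is self-financing and V0 is arbitrage-free.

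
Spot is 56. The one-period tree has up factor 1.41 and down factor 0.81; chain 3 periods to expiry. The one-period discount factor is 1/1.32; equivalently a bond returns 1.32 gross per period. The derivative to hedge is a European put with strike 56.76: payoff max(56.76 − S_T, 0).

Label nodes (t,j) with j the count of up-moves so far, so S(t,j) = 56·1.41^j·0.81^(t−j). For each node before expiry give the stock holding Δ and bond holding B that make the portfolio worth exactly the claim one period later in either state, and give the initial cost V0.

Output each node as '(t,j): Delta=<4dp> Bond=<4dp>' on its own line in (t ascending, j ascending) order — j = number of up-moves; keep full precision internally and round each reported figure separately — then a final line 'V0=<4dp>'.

Under the risk-neutral measure, an up-move has probability p* = (R−d)/(u−d) = 0.8500 and values discount at R = 1.32.
Payoff layer (t=3): V(3,0)=26.9993, V(3,1)=4.9543, V(3,2)=0.0000, V(3,3)=0.0000
  t=2,j=0: stock 36.7416 → up 51.8057 (V=4.9543), down 29.7607 (V=26.9993). Price 6.2584; hedge Δ=-1.0000, bond B=43.0000.
  t=2,j=1: stock 63.9576 → up 90.1802 (V=0.0000), down 51.8057 (V=4.9543). Price 0.5630; hedge Δ=-0.1291, bond B=8.8202.
  t=2,j=2: stock 111.3336 → up 156.9804 (V=0.0000), down 90.1802 (V=0.0000). Price 0.0000; hedge Δ=0.0000, bond B=0.0000.
  t=1,j=0: stock 45.3600 → up 63.9576 (V=0.5630), down 36.7416 (V=6.2584). Price 1.0737; hedge Δ=-0.2093, bond B=10.5661.
  t=1,j=1: stock 78.9600 → up 111.3336 (V=0.0000), down 63.9576 (V=0.5630). Price 0.0640; hedge Δ=-0.0119, bond B=1.0023.
  t=0,j=0: stock 56.0000 → up 78.9600 (V=0.0640), down 45.3600 (V=1.0737). Price 0.1632; hedge Δ=-0.0301, bond B=1.8461.
Self-financing check: at every node Δ·S+B equals the discounted successor values.

(0,0): Delta=-0.0301 Bond=1.8461
(1,0): Delta=-0.2093 Bond=10.5661
(1,1): Delta=-0.0119 Bond=1.0023
(2,0): Delta=-1.0000 Bond=43.0000
(2,1): Delta=-0.1291 Bond=8.8202
(2,2): Delta=0.0000 Bond=0.0000
V0=0.1632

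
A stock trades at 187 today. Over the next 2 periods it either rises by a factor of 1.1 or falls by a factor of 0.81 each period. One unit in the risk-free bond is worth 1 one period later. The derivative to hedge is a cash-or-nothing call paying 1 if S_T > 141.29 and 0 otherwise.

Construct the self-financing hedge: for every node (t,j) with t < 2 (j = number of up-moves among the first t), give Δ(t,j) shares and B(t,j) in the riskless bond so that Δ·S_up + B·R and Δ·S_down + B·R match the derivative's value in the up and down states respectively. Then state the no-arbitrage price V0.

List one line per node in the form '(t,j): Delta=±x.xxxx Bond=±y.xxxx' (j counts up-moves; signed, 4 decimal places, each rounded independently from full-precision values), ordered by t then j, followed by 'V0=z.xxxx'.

(0,0): Delta=0.0064 Bond=-0.3080
(1,0): Delta=0.0228 Bond=-2.7931
(1,1): Delta=0.0000 Bond=1.0000
V0=0.8811

Since d<R<u, set p* = (R−d)/(u−d) = 0.6552; price each node as the discounted p*-expectation of its children.
Payoff layer (t=2): V(2,0)=0.0000, V(2,1)=1.0000, V(2,2)=1.0000
(1,0): S=151.4700. Δ = (V_up−V_dn)/(S_up−S_dn) = (1.0000−0.0000)/(166.6170−122.6907) = 0.0228. V = [p*·1.0000 + (1−p*)·0.0000]/1 = 0.6552. B = V − Δ·S = -2.7931.
(1,1): S=205.7000. Δ = (V_up−V_dn)/(S_up−S_dn) = (1.0000−1.0000)/(226.2700−166.6170) = 0.0000. V = [p*·1.0000 + (1−p*)·1.0000]/1 = 1.0000. B = V − Δ·S = 1.0000.
(0,0): S=187.0000. Δ = (V_up−V_dn)/(S_up−S_dn) = (1.0000−0.6552)/(205.7000−151.4700) = 0.0064. V = [p*·1.0000 + (1−p*)·0.6552]/1 = 0.8811. B = V − Δ·S = -0.3080.
Check: Δ(0,0)·S0 + B(0,0) = 0.8811 = V0.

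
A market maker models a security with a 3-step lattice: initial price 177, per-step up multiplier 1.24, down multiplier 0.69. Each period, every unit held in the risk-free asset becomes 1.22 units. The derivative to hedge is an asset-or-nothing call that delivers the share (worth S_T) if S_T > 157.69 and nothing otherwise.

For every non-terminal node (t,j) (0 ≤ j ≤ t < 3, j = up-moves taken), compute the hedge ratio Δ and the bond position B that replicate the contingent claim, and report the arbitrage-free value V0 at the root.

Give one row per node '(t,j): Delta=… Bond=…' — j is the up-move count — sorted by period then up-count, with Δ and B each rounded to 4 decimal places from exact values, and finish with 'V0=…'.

(0,0): Delta=1.0501 Bond=-9.0925
(1,0): Delta=2.2082 Bond=-152.5266
(1,1): Delta=1.0258 Bond=-5.7557
(2,0): Delta=0.0000 Bond=0.0000
(2,1): Delta=2.2545 Bond=-193.1045
(2,2): Delta=1.0000 Bond=0.0000
V0=176.7785

Since d<R<u, set p* = (R−d)/(u−d) = 0.9636; price each node as the discounted p*-expectation of its children.
Terminal values V(3,·): V(3,0)=0.0000, V(3,1)=0.0000, V(3,2)=187.7871, V(3,3)=337.4724
Node (2,0) S=84.2697: V=(p*·0.0000+(1−p*)·0.0000)/1.22=0.0000; Δ=(0.0000−0.0000)/(104.4944−58.1461)=0.0000; B=V−Δ·S=0.0000
Node (2,1) S=151.4412: V=(p*·187.7871+(1−p*)·0.0000)/1.22=148.3266; Δ=(187.7871−0.0000)/(187.7871−104.4944)=2.2545; B=V−Δ·S=-193.1045
Node (2,2) S=272.1552: V=(p*·337.4724+(1−p*)·187.7871)/1.22=272.1552; Δ=(337.4724−187.7871)/(337.4724−187.7871)=1.0000; B=V−Δ·S=0.0000
Node (1,0) S=122.1300: V=(p*·148.3266+(1−p*)·0.0000)/1.22=117.1581; Δ=(148.3266−0.0000)/(151.4412−84.2697)=2.2082; B=V−Δ·S=-152.5266
Node (1,1) S=219.4800: V=(p*·272.1552+(1−p*)·148.3266)/1.22=219.3872; Δ=(272.1552−148.3266)/(272.1552−151.4412)=1.0258; B=V−Δ·S=-5.7557
Node (0,0) S=177.0000: V=(p*·219.3872+(1−p*)·117.1581)/1.22=176.7785; Δ=(219.3872−117.1581)/(219.4800−122.1300)=1.0501; B=V−Δ·S=-9.0925
Check: Δ(0,0)·S0 + B(0,0) = 176.7785 = V0.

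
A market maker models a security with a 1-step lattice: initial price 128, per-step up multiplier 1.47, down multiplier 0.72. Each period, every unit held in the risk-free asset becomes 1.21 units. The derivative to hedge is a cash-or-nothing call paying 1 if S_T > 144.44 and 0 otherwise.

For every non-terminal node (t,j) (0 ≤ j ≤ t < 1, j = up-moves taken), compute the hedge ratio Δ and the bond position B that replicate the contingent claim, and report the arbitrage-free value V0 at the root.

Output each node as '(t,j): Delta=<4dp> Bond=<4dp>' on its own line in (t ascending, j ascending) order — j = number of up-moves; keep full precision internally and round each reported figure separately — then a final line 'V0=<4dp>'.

Risk-neutral probability p* = (R−d)/(u−d) = (1.21−0.72)/(1.47−0.72) = 0.6533.
Terminal values V(1,·): V(1,0)=0.0000, V(1,1)=1.0000
(0,0): S=128.0000. Δ = (V_up−V_dn)/(S_up−S_dn) = (1.0000−0.0000)/(188.1600−92.1600) = 0.0104. V = [p*·1.0000 + (1−p*)·0.0000]/1.21 = 0.5399. B = V − Δ·S = -0.7934.
Check: Δ(0,0)·S0 + B(0,0) = 0.5399 = V0.

(0,0): Delta=0.0104 Bond=-0.7934
V0=0.5399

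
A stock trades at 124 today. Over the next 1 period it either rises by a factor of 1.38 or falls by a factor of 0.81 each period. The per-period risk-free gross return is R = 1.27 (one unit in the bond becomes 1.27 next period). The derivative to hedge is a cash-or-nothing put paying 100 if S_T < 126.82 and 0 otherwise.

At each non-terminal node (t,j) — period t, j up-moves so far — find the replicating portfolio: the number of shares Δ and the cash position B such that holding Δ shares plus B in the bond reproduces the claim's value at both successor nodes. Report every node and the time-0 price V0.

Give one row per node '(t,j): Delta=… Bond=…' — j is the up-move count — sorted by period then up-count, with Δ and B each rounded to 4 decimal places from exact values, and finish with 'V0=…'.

No-arbitrage ⇒ martingale measure with p* = (R−d)/(u−d) = 0.8070.
Terminal values V(1,·): V(1,0)=100.0000, V(1,1)=0.0000
(0,0): S=124.0000. Δ = (V_up−V_dn)/(S_up−S_dn) = (0.0000−100.0000)/(171.1200−100.4400) = -1.4148. V = [p*·0.0000 + (1−p*)·100.0000]/1.27 = 15.1955. B = V − Δ·S = 190.6341.
Check: Δ(0,0)·S0 + B(0,0) = 15.1955 = V0.

(0,0): Delta=-1.4148 Bond=190.6341
V0=15.1955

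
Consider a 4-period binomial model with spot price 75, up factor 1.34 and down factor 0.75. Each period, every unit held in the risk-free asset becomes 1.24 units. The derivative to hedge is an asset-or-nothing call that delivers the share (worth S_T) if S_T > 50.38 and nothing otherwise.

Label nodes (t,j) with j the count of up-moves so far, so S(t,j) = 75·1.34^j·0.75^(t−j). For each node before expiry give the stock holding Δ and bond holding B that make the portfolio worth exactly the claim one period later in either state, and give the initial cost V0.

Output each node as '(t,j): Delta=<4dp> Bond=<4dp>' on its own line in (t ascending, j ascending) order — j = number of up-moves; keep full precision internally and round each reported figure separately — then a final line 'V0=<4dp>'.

(0,0): Delta=1.0349 Bond=-2.9153
(1,0): Delta=1.2234 Bond=-14.2187
(1,1): Delta=1.0134 Bond=-1.4509
(2,0): Delta=2.0384 Bond=-52.0120
(2,1): Delta=1.1303 Bond=-10.6147
(2,2): Delta=1.0000 Bond=0.0000
(3,0): Delta=0.0000 Bond=0.0000
(3,1): Delta=2.2712 Bond=-77.6571
(3,2): Delta=1.0000 Bond=0.0000
(3,3): Delta=1.0000 Bond=0.0000
V0=74.7016

No-arbitrage ⇒ martingale measure with p* = (R−d)/(u−d) = 0.8305.
Terminal payoffs: V(4,0)=0.0000, V(4,1)=0.0000, V(4,2)=75.7519, V(4,3)=135.3434, V(4,4)=241.8135
(3,0): S=31.6406. Δ = (V_up−V_dn)/(S_up−S_dn) = (0.0000−0.0000)/(42.3984−23.7305) = 0.0000. V = [p*·0.0000 + (1−p*)·0.0000]/1.24 = 0.0000. B = V − Δ·S = 0.0000.
(3,1): S=56.5312. Δ = (V_up−V_dn)/(S_up−S_dn) = (75.7519−0.0000)/(75.7519−42.3984) = 2.2712. V = [p*·75.7519 + (1−p*)·0.0000]/1.24 = 50.7359. B = V − Δ·S = -77.6571.
(3,2): S=101.0025. Δ = (V_up−V_dn)/(S_up−S_dn) = (135.3434−75.7519)/(135.3434−75.7519) = 1.0000. V = [p*·135.3434 + (1−p*)·75.7519]/1.24 = 101.0025. B = V − Δ·S = 0.0000.
(3,3): S=180.4578. Δ = (V_up−V_dn)/(S_up−S_dn) = (241.8135−135.3434)/(241.8135−135.3434) = 1.0000. V = [p*·241.8135 + (1−p*)·135.3434]/1.24 = 180.4578. B = V − Δ·S = 0.0000.
(2,0): S=42.1875. Δ = (V_up−V_dn)/(S_up−S_dn) = (50.7359−0.0000)/(56.5312−31.6406) = 2.0384. V = [p*·50.7359 + (1−p*)·0.0000]/1.24 = 33.9812. B = V − Δ·S = -52.0120.
(2,1): S=75.3750. Δ = (V_up−V_dn)/(S_up−S_dn) = (101.0025−50.7359)/(101.0025−56.5312) = 1.1303. V = [p*·101.0025 + (1−p*)·50.7359]/1.24 = 74.5829. B = V − Δ·S = -10.6147.
(2,2): S=134.6700. Δ = (V_up−V_dn)/(S_up−S_dn) = (180.4578−101.0025)/(180.4578−101.0025) = 1.0000. V = [p*·180.4578 + (1−p*)·101.0025]/1.24 = 134.6700. B = V − Δ·S = 0.0000.
(1,0): S=56.2500. Δ = (V_up−V_dn)/(S_up−S_dn) = (74.5829−33.9812)/(75.3750−42.1875) = 1.2234. V = [p*·74.5829 + (1−p*)·33.9812]/1.24 = 54.5978. B = V − Δ·S = -14.2187.
(1,1): S=100.5000. Δ = (V_up−V_dn)/(S_up−S_dn) = (134.6700−74.5829)/(134.6700−75.3750) = 1.0134. V = [p*·134.6700 + (1−p*)·74.5829]/1.24 = 100.3917. B = V − Δ·S = -1.4509.
(0,0): S=75.0000. Δ = (V_up−V_dn)/(S_up−S_dn) = (100.3917−54.5978)/(100.5000−56.2500) = 1.0349. V = [p*·100.3917 + (1−p*)·54.5978]/1.24 = 74.7016. B = V − Δ·S = -2.9153.
Each (Δ,B) replicates both successor values, so the strategy is self-financing and V0 is arbitrage-free.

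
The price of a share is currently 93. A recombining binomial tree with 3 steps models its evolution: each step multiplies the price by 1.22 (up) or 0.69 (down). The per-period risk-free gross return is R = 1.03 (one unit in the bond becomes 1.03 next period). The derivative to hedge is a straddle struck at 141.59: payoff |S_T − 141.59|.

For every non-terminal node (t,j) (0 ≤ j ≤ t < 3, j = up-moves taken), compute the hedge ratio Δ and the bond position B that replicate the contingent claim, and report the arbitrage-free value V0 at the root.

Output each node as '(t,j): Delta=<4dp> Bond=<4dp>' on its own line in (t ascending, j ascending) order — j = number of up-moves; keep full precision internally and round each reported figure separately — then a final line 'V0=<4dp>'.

(0,0): Delta=-0.5706 Bond=102.8200
(1,0): Delta=-1.0000 Bond=133.4622
(1,1): Delta=-0.4348 Bond=90.5048
(2,0): Delta=-1.0000 Bond=137.4660
(2,1): Delta=-1.0000 Bond=137.4660
(2,2): Delta=-0.2562 Bond=68.4942
V0=49.7585

Under the risk-neutral measure, an up-move has probability p* = (R−d)/(u−d) = 0.6415 and values discount at R = 1.03.
Payoff layer (t=3): V(3,0)=111.0387, V(3,1)=87.5717, V(3,2)=46.0794, V(3,3)=27.2839
(2,0): S=44.2773. Δ = (V_up−V_dn)/(S_up−S_dn) = (87.5717−111.0387)/(54.0183−30.5513) = -1.0000. V = [p*·87.5717 + (1−p*)·111.0387]/1.03 = 93.1887. B = V − Δ·S = 137.4660.
(2,1): S=78.2874. Δ = (V_up−V_dn)/(S_up−S_dn) = (46.0794−87.5717)/(95.5106−54.0183) = -1.0000. V = [p*·46.0794 + (1−p*)·87.5717]/1.03 = 59.1786. B = V − Δ·S = 137.4660.
(2,2): S=138.4212. Δ = (V_up−V_dn)/(S_up−S_dn) = (27.2839−46.0794)/(168.8739−95.5106) = -0.2562. V = [p*·27.2839 + (1−p*)·46.0794]/1.03 = 33.0309. B = V − Δ·S = 68.4942.
(1,0): S=64.1700. Δ = (V_up−V_dn)/(S_up−S_dn) = (59.1786−93.1887)/(78.2874−44.2773) = -1.0000. V = [p*·59.1786 + (1−p*)·93.1887]/1.03 = 69.2922. B = V − Δ·S = 133.4622.
(1,1): S=113.4600. Δ = (V_up−V_dn)/(S_up−S_dn) = (33.0309−59.1786)/(138.4212−78.2874) = -0.4348. V = [p*·33.0309 + (1−p*)·59.1786]/1.03 = 41.1696. B = V − Δ·S = 90.5048.
(0,0): S=93.0000. Δ = (V_up−V_dn)/(S_up−S_dn) = (41.1696−69.2922)/(113.4600−64.1700) = -0.5706. V = [p*·41.1696 + (1−p*)·69.2922]/1.03 = 49.7585. B = V − Δ·S = 102.8200.
The time-0 hedge costs 49.7585, which is the no-arbitrage price.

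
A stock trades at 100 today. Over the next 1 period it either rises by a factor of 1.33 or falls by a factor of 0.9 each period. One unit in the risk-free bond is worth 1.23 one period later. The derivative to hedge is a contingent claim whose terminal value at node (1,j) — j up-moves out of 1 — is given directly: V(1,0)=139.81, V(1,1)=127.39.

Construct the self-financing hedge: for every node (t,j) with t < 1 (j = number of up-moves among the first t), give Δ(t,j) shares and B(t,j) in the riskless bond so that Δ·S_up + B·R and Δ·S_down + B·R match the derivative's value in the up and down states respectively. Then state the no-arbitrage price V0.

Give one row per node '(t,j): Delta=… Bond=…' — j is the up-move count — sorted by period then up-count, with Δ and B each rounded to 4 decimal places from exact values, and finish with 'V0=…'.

(0,0): Delta=-0.2888 Bond=134.8011
V0=105.9174

The replicating-portfolio and risk-neutral prices coincide; use p* = (1.23−0.9)/(1.33−0.9) = 0.7674 for the latter.
At expiry t=1: V(1,0)=139.8100, V(1,1)=127.3900
(0,0): S=100.0000. Δ = (V_up−V_dn)/(S_up−S_dn) = (127.3900−139.8100)/(133.0000−90.0000) = -0.2888. V = [p*·127.3900 + (1−p*)·139.8100]/1.23 = 105.9174. B = V − Δ·S = 134.8011.
Check: Δ(0,0)·S0 + B(0,0) = 105.9174 = V0.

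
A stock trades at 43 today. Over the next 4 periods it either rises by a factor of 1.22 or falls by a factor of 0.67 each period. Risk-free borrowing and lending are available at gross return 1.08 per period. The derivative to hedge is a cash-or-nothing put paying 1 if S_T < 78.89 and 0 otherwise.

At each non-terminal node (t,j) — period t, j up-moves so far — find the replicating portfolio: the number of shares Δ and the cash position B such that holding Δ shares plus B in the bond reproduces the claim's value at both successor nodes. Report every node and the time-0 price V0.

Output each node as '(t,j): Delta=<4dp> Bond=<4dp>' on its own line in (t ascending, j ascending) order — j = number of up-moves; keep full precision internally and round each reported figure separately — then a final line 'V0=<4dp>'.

(0,0): Delta=-0.0139 Bond=1.1060
(1,0): Delta=0.0000 Bond=0.7938
(1,1): Delta=-0.0165 Bond=1.3312
(2,0): Delta=0.0000 Bond=0.8573
(2,1): Delta=0.0000 Bond=0.8573
(2,2): Delta=-0.0196 Bond=1.6359
(3,0): Delta=0.0000 Bond=0.9259
(3,1): Delta=0.0000 Bond=0.9259
(3,2): Delta=0.0000 Bond=0.9259
(3,3): Delta=-0.0233 Bond=2.0539
V0=0.5080

Risk-neutral probability p* = (R−d)/(u−d) = (1.08−0.67)/(1.22−0.67) = 0.7455.
Terminal values V(4,·): V(4,0)=1.0000, V(4,1)=1.0000, V(4,2)=1.0000, V(4,3)=1.0000, V(4,4)=0.0000
Node (3,0) S=12.9328: V=(p*·1.0000+(1−p*)·1.0000)/1.08=0.9259; Δ=(1.0000−1.0000)/(15.7780−8.6650)=0.0000; B=V−Δ·S=0.9259
Node (3,1) S=23.5493: V=(p*·1.0000+(1−p*)·1.0000)/1.08=0.9259; Δ=(1.0000−1.0000)/(28.7301−15.7780)=0.0000; B=V−Δ·S=0.9259
Node (3,2) S=42.8808: V=(p*·1.0000+(1−p*)·1.0000)/1.08=0.9259; Δ=(1.0000−1.0000)/(52.3146−28.7301)=0.0000; B=V−Δ·S=0.9259
Node (3,3) S=78.0815: V=(p*·0.0000+(1−p*)·1.0000)/1.08=0.2357; Δ=(0.0000−1.0000)/(95.2594−52.3146)=-0.0233; B=V−Δ·S=2.0539
Node (2,0) S=19.3027: V=(p*·0.9259+(1−p*)·0.9259)/1.08=0.8573; Δ=(0.9259−0.9259)/(23.5493−12.9328)=0.0000; B=V−Δ·S=0.8573
Node (2,1) S=35.1482: V=(p*·0.9259+(1−p*)·0.9259)/1.08=0.8573; Δ=(0.9259−0.9259)/(42.8808−23.5493)=0.0000; B=V−Δ·S=0.8573
Node (2,2) S=64.0012: V=(p*·0.2357+(1−p*)·0.9259)/1.08=0.3809; Δ=(0.2357−0.9259)/(78.0815−42.8808)=-0.0196; B=V−Δ·S=1.6359
Node (1,0) S=28.8100: V=(p*·0.8573+(1−p*)·0.8573)/1.08=0.7938; Δ=(0.8573−0.8573)/(35.1482−19.3027)=0.0000; B=V−Δ·S=0.7938
Node (1,1) S=52.4600: V=(p*·0.3809+(1−p*)·0.8573)/1.08=0.4650; Δ=(0.3809−0.8573)/(64.0012−35.1482)=-0.0165; B=V−Δ·S=1.3312
Node (0,0) S=43.0000: V=(p*·0.4650+(1−p*)·0.7938)/1.08=0.5080; Δ=(0.4650−0.7938)/(52.4600−28.8100)=-0.0139; B=V−Δ·S=1.1060
The time-0 hedge costs 0.5080, which is the no-arbitrage price.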